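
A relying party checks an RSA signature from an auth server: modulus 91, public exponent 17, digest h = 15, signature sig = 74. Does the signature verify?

sig^2 ≡ 74^2 = 5476 ≡ 16
sig^4 ≡ 16^2 = 256 ≡ 74
sig^8 ≡ 74^2 = 5476 ≡ 16
sig^16 ≡ 16^2 = 256 ≡ 74
17 = 16 + 1, so sig^17 ≡ 74·74 ≡ 16 (mod 91)
The recovered value 16 does not match the digest 15.

does not verify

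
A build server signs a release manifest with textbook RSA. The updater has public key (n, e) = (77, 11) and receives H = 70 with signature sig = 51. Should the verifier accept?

reject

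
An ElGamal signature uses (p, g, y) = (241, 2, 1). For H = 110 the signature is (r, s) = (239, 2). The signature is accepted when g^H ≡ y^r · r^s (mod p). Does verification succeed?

fails

Left side g^H mod p:
2^2 = 4
2^4 ≡ 4^2 = 16
2^8 ≡ 16^2 = 256 ≡ 15
2^16 ≡ 15^2 = 225
2^32 ≡ 225^2 = 50625 ≡ 15
2^64 ≡ 15^2 = 225
110 = 64 + 32 + 8 + 4 + 2, so 2^110 ≡ 225·15·15·16·4 ≡ 237 (mod 241)
Right side y^r · r^s mod p:
1^2 = 1
1^4 ≡ 1^2 = 1
1^8 ≡ 1^2 = 1
1^16 ≡ 1^2 = 1
1^32 ≡ 1^2 = 1
1^64 ≡ 1^2 = 1
1^128 ≡ 1^2 = 1
239 = 128 + 64 + 32 + 8 + 4 + 2 + 1, so 1^239 ≡ 1·1·1·1·1·1·1 ≡ 1 (mod 241)
239^2 = 57121 ≡ 4
1·4 = 4 ≡ 4 (mod 241)
237 ≠ 4, so verification fails.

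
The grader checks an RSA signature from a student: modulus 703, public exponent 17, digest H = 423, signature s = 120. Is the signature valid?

invalid

s^2 ≡ 120^2 = 14400 ≡ 340
s^4 ≡ 340^2 = 115600 ≡ 308
s^8 ≡ 308^2 = 94864 ≡ 662
s^16 ≡ 662^2 = 438244 ≡ 275
17 = 16 + 1, so s^17 ≡ 275·120 ≡ 662 (mod 703)
s^17 mod 703 = 662, but H = 423.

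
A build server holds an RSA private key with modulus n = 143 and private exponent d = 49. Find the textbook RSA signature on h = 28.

h^2 ≡ 28^2 = 784 ≡ 69
h^4 ≡ 69^2 = 4761 ≡ 42
h^8 ≡ 42^2 = 1764 ≡ 48
h^16 ≡ 48^2 = 2304 ≡ 16
h^32 ≡ 16^2 = 256 ≡ 113
49 = 32 + 16 + 1, so h^49 ≡ 113·16·28 ≡ 2 (mod 143)

2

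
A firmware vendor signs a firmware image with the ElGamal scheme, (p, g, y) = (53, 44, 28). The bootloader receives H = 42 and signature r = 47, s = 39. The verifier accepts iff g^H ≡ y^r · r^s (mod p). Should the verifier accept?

accept

Left side g^H mod p:
44^2 = 1936 ≡ 28
44^4 ≡ 28^2 = 784 ≡ 42
44^8 ≡ 42^2 = 1764 ≡ 15
44^16 ≡ 15^2 = 225 ≡ 13
44^32 ≡ 13^2 = 169 ≡ 10
42 = 32 + 8 + 2, so 44^42 ≡ 10·15·28 ≡ 13 (mod 53)
Right side y^r · r^s mod p:
28^2 = 784 ≡ 42
28^4 ≡ 42^2 = 1764 ≡ 15
28^8 ≡ 15^2 = 225 ≡ 13
28^16 ≡ 13^2 = 169 ≡ 10
28^32 ≡ 10^2 = 100 ≡ 47
47 = 32 + 8 + 4 + 2 + 1, so 28^47 ≡ 47·13·15·42·28 ≡ 13 (mod 53)
47^2 = 2209 ≡ 36
47^4 ≡ 36^2 = 1296 ≡ 24
47^8 ≡ 24^2 = 576 ≡ 46
47^16 ≡ 46^2 = 2116 ≡ 49
47^32 ≡ 49^2 = 2401 ≡ 16
39 = 32 + 4 + 2 + 1, so 47^39 ≡ 16·24·36·47 ≡ 1 (mod 53)
13·1 = 13 ≡ 13 (mod 53)
13 ≡ 13 (mod 53), so the signature is genuine.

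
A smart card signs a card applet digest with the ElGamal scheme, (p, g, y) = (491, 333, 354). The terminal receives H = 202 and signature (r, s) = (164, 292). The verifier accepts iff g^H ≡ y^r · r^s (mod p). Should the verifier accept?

accept

Left side g^H mod p:
333^202 mod 491 = 97
Right side y^r · r^s mod p:
354^164 mod 491 = 229
164^292 mod 491 = 9
229·9 = 2061 ≡ 97 (mod 491)
97 ≡ 97 (mod 491), so the signature is genuine.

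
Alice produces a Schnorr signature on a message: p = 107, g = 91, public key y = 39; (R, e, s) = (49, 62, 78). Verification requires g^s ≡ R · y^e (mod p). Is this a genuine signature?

g^s mod p:
Squares mod 107: 91^1≡91, 91^2≡42, 91^4≡52, 91^8≡29, 91^16≡92, 91^32≡11, 91^64≡14
78 = 64 + 8 + 4 + 2, so 91^78 ≡ 14·29·52·42 ≡ 102 (mod 107)
R · y^e mod p:
Squares mod 107: 39^1≡39, 39^2≡23, 39^4≡101, 39^8≡36, 39^16≡12, 39^32≡37
62 = 32 + 16 + 8 + 4 + 2, so 39^62 ≡ 37·12·36·101·23 ≡ 13 (mod 107)
49·13 = 637 ≡ 102 (mod 107)
102 ≡ 102 (mod 107); signature holds.

genuine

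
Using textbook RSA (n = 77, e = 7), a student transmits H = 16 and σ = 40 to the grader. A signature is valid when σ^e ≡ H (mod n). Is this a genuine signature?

σ^2 ≡ 40^2 = 1600 ≡ 60
σ^4 ≡ 60^2 = 3600 ≡ 58
7 = 4 + 2 + 1, so σ^7 ≡ 58·60·40 ≡ 61 (mod 77)
61 ≠ 16, so verification fails.

forged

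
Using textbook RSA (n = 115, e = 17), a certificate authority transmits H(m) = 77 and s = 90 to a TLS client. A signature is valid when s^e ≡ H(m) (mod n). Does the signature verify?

does not verify

s^2 ≡ 90^2 = 8100 ≡ 50
s^4 ≡ 50^2 = 2500 ≡ 85
s^8 ≡ 85^2 = 7225 ≡ 95
s^16 ≡ 95^2 = 9025 ≡ 55
17 = 16 + 1, so s^17 ≡ 55·90 ≡ 5 (mod 115)
s^17 mod 115 = 5, but H(m) = 77.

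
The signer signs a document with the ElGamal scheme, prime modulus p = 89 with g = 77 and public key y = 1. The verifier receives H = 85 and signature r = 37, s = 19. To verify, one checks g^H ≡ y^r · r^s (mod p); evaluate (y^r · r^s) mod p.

12

Squares mod 89: 1^1≡1, 1^2≡1, 1^4≡1, 1^8≡1, 1^16≡1, 1^32≡1
37 = 32 + 4 + 1, so 1^37 ≡ 1·1·1 ≡ 1 (mod 89)
Squares mod 89: 37^1≡37, 37^2≡34, 37^4≡88, 37^8≡1, 37^16≡1
19 = 16 + 2 + 1, so 37^19 ≡ 1·34·37 ≡ 12 (mod 89)
y^r · r^s ≡ 1·12 = 12 ≡ 12 (mod 89)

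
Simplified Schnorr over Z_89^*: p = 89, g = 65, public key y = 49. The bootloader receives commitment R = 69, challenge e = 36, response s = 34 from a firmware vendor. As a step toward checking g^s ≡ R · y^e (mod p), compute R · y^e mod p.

49^2 = 2401 ≡ 87
49^4 ≡ 87^2 = 7569 ≡ 4
49^8 ≡ 4^2 = 16
49^16 ≡ 16^2 = 256 ≡ 78
49^32 ≡ 78^2 = 6084 ≡ 32
36 = 32 + 4, so 49^36 ≡ 32·4 ≡ 39 (mod 89)
R · y^e ≡ 69·39 = 2691 ≡ 21 (mod 89)

21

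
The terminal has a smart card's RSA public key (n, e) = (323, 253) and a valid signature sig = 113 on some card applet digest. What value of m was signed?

sig^2 ≡ 113^2 = 12769 ≡ 172
sig^4 ≡ 172^2 = 29584 ≡ 191
sig^8 ≡ 191^2 = 36481 ≡ 305
sig^16 ≡ 305^2 = 93025 ≡ 1
sig^32 ≡ 1^2 = 1
sig^64 ≡ 1^2 = 1
sig^128 ≡ 1^2 = 1
253 = 128 + 64 + 32 + 16 + 8 + 4 + 1, so sig^253 ≡ 1·1·1·1·305·191·113 ≡ 75 (mod 323)

75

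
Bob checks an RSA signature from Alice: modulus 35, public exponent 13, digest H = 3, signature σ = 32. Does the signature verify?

does not verify

σ^2 ≡ 32^2 = 1024 ≡ 9
σ^4 ≡ 9^2 = 81 ≡ 11
σ^8 ≡ 11^2 = 121 ≡ 16
13 = 8 + 4 + 1, so σ^13 ≡ 16·11·32 ≡ 32 (mod 35)
32 ≠ 3, so verification fails.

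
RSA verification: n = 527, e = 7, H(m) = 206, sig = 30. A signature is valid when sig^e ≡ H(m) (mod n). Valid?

sig^7 mod 527 = 123
sig^7 mod 527 = 123, but H(m) = 206.

no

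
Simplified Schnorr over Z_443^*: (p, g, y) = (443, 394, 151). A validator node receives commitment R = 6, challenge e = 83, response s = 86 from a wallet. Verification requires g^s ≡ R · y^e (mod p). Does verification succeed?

g^s mod p:
394^2 = 155236 ≡ 186
394^4 ≡ 186^2 = 34596 ≡ 42
394^8 ≡ 42^2 = 1764 ≡ 435
394^16 ≡ 435^2 = 189225 ≡ 64
394^32 ≡ 64^2 = 4096 ≡ 109
394^64 ≡ 109^2 = 11881 ≡ 363
86 = 64 + 16 + 4 + 2, so 394^86 ≡ 363·64·42·186 ≡ 144 (mod 443)
R · y^e mod p:
151^2 = 22801 ≡ 208
151^4 ≡ 208^2 = 43264 ≡ 293
151^8 ≡ 293^2 = 85849 ≡ 350
151^16 ≡ 350^2 = 122500 ≡ 232
151^32 ≡ 232^2 = 53824 ≡ 221
151^64 ≡ 221^2 = 48841 ≡ 111
83 = 64 + 16 + 2 + 1, so 151^83 ≡ 111·232·208·151 ≡ 48 (mod 443)
6·48 = 288 ≡ 288 (mod 443)
144 ≠ 288; the check fails.

fails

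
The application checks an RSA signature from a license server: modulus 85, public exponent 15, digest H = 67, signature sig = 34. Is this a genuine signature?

forged

sig^2 ≡ 34^2 = 1156 ≡ 51
sig^4 ≡ 51^2 = 2601 ≡ 51
sig^8 ≡ 51^2 = 2601 ≡ 51
15 = 8 + 4 + 2 + 1, so sig^15 ≡ 51·51·51·34 ≡ 34 (mod 85)
sig^15 mod 85 = 34, but H = 67.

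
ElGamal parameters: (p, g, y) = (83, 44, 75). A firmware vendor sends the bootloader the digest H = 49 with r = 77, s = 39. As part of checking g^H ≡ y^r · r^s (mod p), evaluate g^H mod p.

75

44^2 = 1936 ≡ 27
44^4 ≡ 27^2 = 729 ≡ 65
44^8 ≡ 65^2 = 4225 ≡ 75
44^16 ≡ 75^2 = 5625 ≡ 64
44^32 ≡ 64^2 = 4096 ≡ 29
49 = 32 + 16 + 1, so 44^49 ≡ 29·64·44 ≡ 75 (mod 83)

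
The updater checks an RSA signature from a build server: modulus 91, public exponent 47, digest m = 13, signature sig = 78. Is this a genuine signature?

sig^2 ≡ 78^2 = 6084 ≡ 78
sig^4 ≡ 78^2 = 6084 ≡ 78
sig^8 ≡ 78^2 = 6084 ≡ 78
sig^16 ≡ 78^2 = 6084 ≡ 78
sig^32 ≡ 78^2 = 6084 ≡ 78
47 = 32 + 8 + 4 + 2 + 1, so sig^47 ≡ 78·78·78·78·78 ≡ 78 (mod 91)
78 ≠ 13, so verification fails.

forged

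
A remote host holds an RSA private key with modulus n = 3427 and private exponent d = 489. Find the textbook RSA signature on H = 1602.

2353

H^2 ≡ 1602^2 = 2566404 ≡ 3008
H^4 ≡ 3008^2 = 9048064 ≡ 784
H^8 ≡ 784^2 = 614656 ≡ 1223
H^16 ≡ 1223^2 = 1495729 ≡ 1557
H^32 ≡ 1557^2 = 2424249 ≡ 1360
H^64 ≡ 1360^2 = 1849600 ≡ 2447
H^128 ≡ 2447^2 = 5987809 ≡ 840
H^256 ≡ 840^2 = 705600 ≡ 3065
489 = 256 + 128 + 64 + 32 + 8 + 1, so H^489 ≡ 3065·840·2447·1360·1223·1602 ≡ 2353 (mod 3427)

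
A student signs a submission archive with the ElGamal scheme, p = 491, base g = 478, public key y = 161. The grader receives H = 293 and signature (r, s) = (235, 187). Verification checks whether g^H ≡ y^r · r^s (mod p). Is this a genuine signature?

Left side g^H mod p:
478^293 mod 491 = 84
Right side y^r · r^s mod p:
161^235 mod 491 = 118
235^187 mod 491 = 34
118·34 = 4012 ≡ 84 (mod 491)
84 ≡ 84 (mod 491), so the signature is genuine.

genuine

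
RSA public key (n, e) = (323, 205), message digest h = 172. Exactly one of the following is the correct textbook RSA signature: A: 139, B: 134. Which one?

Candidate A: 139^2 = 19321 ≡ 264; 139^4 ≡ 264^2 = 69696 ≡ 251; 139^8 ≡ 251^2 = 63001 ≡ 16; 139^16 ≡ 16^2 = 256; 139^32 ≡ 256^2 = 65536 ≡ 290; 139^64 ≡ 290^2 = 84100 ≡ 120; 139^128 ≡ 120^2 = 14400 ≡ 188; 205 = 128 + 64 + 8 + 4 + 1, so 139^205 ≡ 188·120·16·251·139 ≡ 199 (mod 323)
Candidate B: 134^2 = 17956 ≡ 191; 134^4 ≡ 191^2 = 36481 ≡ 305; 134^8 ≡ 305^2 = 93025 ≡ 1; 134^16 ≡ 1^2 = 1; 134^32 ≡ 1^2 = 1; 134^64 ≡ 1^2 = 1; 134^128 ≡ 1^2 = 1; 205 = 128 + 64 + 8 + 4 + 1, so 134^205 ≡ 1·1·1·305·134 ≡ 172 (mod 323)
  → matches h = 172

B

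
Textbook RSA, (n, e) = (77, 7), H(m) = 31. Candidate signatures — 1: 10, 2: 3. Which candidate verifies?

2

Candidate 1: 10^2 = 100 ≡ 23; 10^4 ≡ 23^2 = 529 ≡ 67; 7 = 4 + 2 + 1, so 10^7 ≡ 67·23·10 ≡ 10 (mod 77)
Candidate 2: 3^2 = 9; 3^4 ≡ 9^2 = 81 ≡ 4; 7 = 4 + 2 + 1, so 3^7 ≡ 4·9·3 ≡ 31 (mod 77)
  → matches H(m) = 31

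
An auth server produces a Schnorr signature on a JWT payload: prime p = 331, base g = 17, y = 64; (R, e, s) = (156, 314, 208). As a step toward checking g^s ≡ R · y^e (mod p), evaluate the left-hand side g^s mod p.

230

17^2 = 289
17^4 ≡ 289^2 = 83521 ≡ 109
17^8 ≡ 109^2 = 11881 ≡ 296
17^16 ≡ 296^2 = 87616 ≡ 232
17^32 ≡ 232^2 = 53824 ≡ 202
17^64 ≡ 202^2 = 40804 ≡ 91
17^128 ≡ 91^2 = 8281 ≡ 6
208 = 128 + 64 + 16, so 17^208 ≡ 6·91·232 ≡ 230 (mod 331)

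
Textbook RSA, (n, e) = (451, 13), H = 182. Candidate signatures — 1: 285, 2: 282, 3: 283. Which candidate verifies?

Candidate 1: Squares mod 451: 285^1≡285, 285^2≡45, 285^4≡221, 285^8≡133; 13 = 8 + 4 + 1, so 285^13 ≡ 133·221·285 ≡ 131 (mod 451)
Candidate 2: Squares mod 451: 282^1≡282, 282^2≡148, 282^4≡256, 282^8≡141; 13 = 8 + 4 + 1, so 282^13 ≡ 141·256·282 ≡ 2 (mod 451)
Candidate 3: Squares mod 451: 283^1≡283, 283^2≡262, 283^4≡92, 283^8≡346; 13 = 8 + 4 + 1, so 283^13 ≡ 346·92·283 ≡ 182 (mod 451)
  → matches H = 182

3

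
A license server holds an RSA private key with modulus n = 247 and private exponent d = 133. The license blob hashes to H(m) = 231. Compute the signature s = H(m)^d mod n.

192

(H(m))^2 ≡ 231^2 = 53361 ≡ 9
(H(m))^4 ≡ 9^2 = 81
(H(m))^8 ≡ 81^2 = 6561 ≡ 139
(H(m))^16 ≡ 139^2 = 19321 ≡ 55
(H(m))^32 ≡ 55^2 = 3025 ≡ 61
(H(m))^64 ≡ 61^2 = 3721 ≡ 16
(H(m))^128 ≡ 16^2 = 256 ≡ 9
133 = 128 + 4 + 1, so (H(m))^133 ≡ 9·81·231 ≡ 192 (mod 247)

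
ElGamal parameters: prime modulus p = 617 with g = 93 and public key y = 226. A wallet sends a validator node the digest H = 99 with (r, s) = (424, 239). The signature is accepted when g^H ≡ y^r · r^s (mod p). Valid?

Left side g^H mod p:
93^2 = 8649 ≡ 11
93^4 ≡ 11^2 = 121
93^8 ≡ 121^2 = 14641 ≡ 450
93^16 ≡ 450^2 = 202500 ≡ 124
93^32 ≡ 124^2 = 15376 ≡ 568
93^64 ≡ 568^2 = 322624 ≡ 550
99 = 64 + 32 + 2 + 1, so 93^99 ≡ 550·568·11·93 ≡ 178 (mod 617)
Right side y^r · r^s mod p:
226^2 = 51076 ≡ 482
226^4 ≡ 482^2 = 232324 ≡ 332
226^8 ≡ 332^2 = 110224 ≡ 398
226^16 ≡ 398^2 = 158404 ≡ 452
226^32 ≡ 452^2 = 204304 ≡ 77
226^64 ≡ 77^2 = 5929 ≡ 376
226^128 ≡ 376^2 = 141376 ≡ 83
226^256 ≡ 83^2 = 6889 ≡ 102
424 = 256 + 128 + 32 + 8, so 226^424 ≡ 102·83·77·398 ≡ 536 (mod 617)
424^2 = 179776 ≡ 229
424^4 ≡ 229^2 = 52441 ≡ 613
424^8 ≡ 613^2 = 375769 ≡ 16
424^16 ≡ 16^2 = 256
424^32 ≡ 256^2 = 65536 ≡ 134
424^64 ≡ 134^2 = 17956 ≡ 63
424^128 ≡ 63^2 = 3969 ≡ 267
239 = 128 + 64 + 32 + 8 + 4 + 2 + 1, so 424^239 ≡ 267·63·134·16·613·229·424 ≡ 173 (mod 617)
536·173 = 92728 ≡ 178 (mod 617)
178 ≡ 178 (mod 617), so the signature is genuine.

yes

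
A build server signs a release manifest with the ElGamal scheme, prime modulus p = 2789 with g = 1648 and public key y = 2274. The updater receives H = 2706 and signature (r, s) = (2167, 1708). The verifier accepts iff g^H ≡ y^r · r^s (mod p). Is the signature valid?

invalid

Left side g^H mod p:
1648^2 = 2715904 ≡ 2207
1648^4 ≡ 2207^2 = 4870849 ≡ 1255
1648^8 ≡ 1255^2 = 1575025 ≡ 2029
1648^16 ≡ 2029^2 = 4116841 ≡ 277
1648^32 ≡ 277^2 = 76729 ≡ 1426
1648^64 ≡ 1426^2 = 2033476 ≡ 295
1648^128 ≡ 295^2 = 87025 ≡ 566
1648^256 ≡ 566^2 = 320356 ≡ 2410
1648^512 ≡ 2410^2 = 5808100 ≡ 1402
1648^1024 ≡ 1402^2 = 1965604 ≡ 2148
1648^2048 ≡ 2148^2 = 4613904 ≡ 898
2706 = 2048 + 512 + 128 + 16 + 2, so 1648^2706 ≡ 898·1402·566·277·2207 ≡ 957 (mod 2789)
Right side y^r · r^s mod p:
2274^2 = 5171076 ≡ 270
2274^4 ≡ 270^2 = 72900 ≡ 386
2274^8 ≡ 386^2 = 148996 ≡ 1179
2274^16 ≡ 1179^2 = 1390041 ≡ 1119
2274^32 ≡ 1119^2 = 1252161 ≡ 2689
2274^64 ≡ 2689^2 = 7230721 ≡ 1633
2274^128 ≡ 1633^2 = 2666689 ≡ 405
2274^256 ≡ 405^2 = 164025 ≡ 2263
2274^512 ≡ 2263^2 = 5121169 ≡ 565
2274^1024 ≡ 565^2 = 319225 ≡ 1279
2274^2048 ≡ 1279^2 = 1635841 ≡ 1487
2167 = 2048 + 64 + 32 + 16 + 4 + 2 + 1, so 2274^2167 ≡ 1487·1633·2689·1119·386·270·2274 ≡ 406 (mod 2789)
2167^2 = 4695889 ≡ 2002
2167^4 ≡ 2002^2 = 4008004 ≡ 211
2167^8 ≡ 211^2 = 44521 ≡ 2686
2167^16 ≡ 2686^2 = 7214596 ≡ 2242
2167^32 ≡ 2242^2 = 5026564 ≡ 786
2167^64 ≡ 786^2 = 617796 ≡ 1427
2167^128 ≡ 1427^2 = 2036329 ≡ 359
2167^256 ≡ 359^2 = 128881 ≡ 587
2167^512 ≡ 587^2 = 344569 ≡ 1522
2167^1024 ≡ 1522^2 = 2316484 ≡ 1614
1708 = 1024 + 512 + 128 + 32 + 8 + 4, so 2167^1708 ≡ 1614·1522·359·786·2686·211 ≡ 942 (mod 2789)
406·942 = 382452 ≡ 359 (mod 2789)
957 ≠ 359, so verification fails.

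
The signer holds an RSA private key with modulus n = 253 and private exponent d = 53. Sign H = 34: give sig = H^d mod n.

Squares mod 253: H^1≡34, H^2≡144, H^4≡243, H^8≡100, H^16≡133, H^32≡232
53 = 32 + 16 + 4 + 1, so H^53 ≡ 232·133·243·34 ≡ 111 (mod 253)

111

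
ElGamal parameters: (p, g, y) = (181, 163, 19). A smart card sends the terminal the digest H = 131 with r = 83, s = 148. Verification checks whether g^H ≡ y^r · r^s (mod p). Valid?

yes

Left side g^H mod p:
163^2 = 26569 ≡ 143
163^4 ≡ 143^2 = 20449 ≡ 177
163^8 ≡ 177^2 = 31329 ≡ 16
163^16 ≡ 16^2 = 256 ≡ 75
163^32 ≡ 75^2 = 5625 ≡ 14
163^64 ≡ 14^2 = 196 ≡ 15
163^128 ≡ 15^2 = 225 ≡ 44
131 = 128 + 2 + 1, so 163^131 ≡ 44·143·163 ≡ 50 (mod 181)
Right side y^r · r^s mod p:
19^2 = 361 ≡ 180
19^4 ≡ 180^2 = 32400 ≡ 1
19^8 ≡ 1^2 = 1
19^16 ≡ 1^2 = 1
19^32 ≡ 1^2 = 1
19^64 ≡ 1^2 = 1
83 = 64 + 16 + 2 + 1, so 19^83 ≡ 1·1·180·19 ≡ 162 (mod 181)
83^2 = 6889 ≡ 11
83^4 ≡ 11^2 = 121
83^8 ≡ 121^2 = 14641 ≡ 161
83^16 ≡ 161^2 = 25921 ≡ 38
83^32 ≡ 38^2 = 1444 ≡ 177
83^64 ≡ 177^2 = 31329 ≡ 16
83^128 ≡ 16^2 = 256 ≡ 75
148 = 128 + 16 + 4, so 83^148 ≡ 75·38·121 ≡ 45 (mod 181)
162·45 = 7290 ≡ 50 (mod 181)
50 ≡ 50 (mod 181), so the signature is genuine.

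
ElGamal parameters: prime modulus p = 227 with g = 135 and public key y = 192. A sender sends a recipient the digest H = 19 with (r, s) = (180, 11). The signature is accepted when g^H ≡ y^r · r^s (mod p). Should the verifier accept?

accept

Left side g^H mod p:
135^2 = 18225 ≡ 65
135^4 ≡ 65^2 = 4225 ≡ 139
135^8 ≡ 139^2 = 19321 ≡ 26
135^16 ≡ 26^2 = 676 ≡ 222
19 = 16 + 2 + 1, so 135^19 ≡ 222·65·135 ≡ 163 (mod 227)
Right side y^r · r^s mod p:
192^2 = 36864 ≡ 90
192^4 ≡ 90^2 = 8100 ≡ 155
192^8 ≡ 155^2 = 24025 ≡ 190
192^16 ≡ 190^2 = 36100 ≡ 7
192^32 ≡ 7^2 = 49
192^64 ≡ 49^2 = 2401 ≡ 131
192^128 ≡ 131^2 = 17161 ≡ 136
180 = 128 + 32 + 16 + 4, so 192^180 ≡ 136·49·7·155 ≡ 36 (mod 227)
180^2 = 32400 ≡ 166
180^4 ≡ 166^2 = 27556 ≡ 89
180^8 ≡ 89^2 = 7921 ≡ 203
11 = 8 + 2 + 1, so 180^11 ≡ 203·166·180 ≡ 200 (mod 227)
36·200 = 7200 ≡ 163 (mod 227)
163 ≡ 163 (mod 227), so the signature is genuine.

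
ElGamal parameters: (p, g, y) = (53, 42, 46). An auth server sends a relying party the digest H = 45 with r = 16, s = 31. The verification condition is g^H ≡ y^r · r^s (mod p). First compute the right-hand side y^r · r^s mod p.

46^2 = 2116 ≡ 49
46^4 ≡ 49^2 = 2401 ≡ 16
46^8 ≡ 16^2 = 256 ≡ 44
46^16 ≡ 44^2 = 1936 ≡ 28
16^2 = 256 ≡ 44
16^4 ≡ 44^2 = 1936 ≡ 28
16^8 ≡ 28^2 = 784 ≡ 42
16^16 ≡ 42^2 = 1764 ≡ 15
31 = 16 + 8 + 4 + 2 + 1, so 16^31 ≡ 15·42·28·44·16 ≡ 24 (mod 53)
y^r · r^s ≡ 28·24 = 672 ≡ 36 (mod 53)

36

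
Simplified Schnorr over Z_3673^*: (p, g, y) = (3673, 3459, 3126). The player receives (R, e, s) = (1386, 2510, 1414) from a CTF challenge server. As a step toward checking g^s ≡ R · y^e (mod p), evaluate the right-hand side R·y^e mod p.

3126^2 = 9771876 ≡ 1696
3126^4 ≡ 1696^2 = 2876416 ≡ 457
3126^8 ≡ 457^2 = 208849 ≡ 3161
3126^16 ≡ 3161^2 = 9991921 ≡ 1361
3126^32 ≡ 1361^2 = 1852321 ≡ 1129
3126^64 ≡ 1129^2 = 1274641 ≡ 110
3126^128 ≡ 110^2 = 12100 ≡ 1081
3126^256 ≡ 1081^2 = 1168561 ≡ 547
3126^512 ≡ 547^2 = 299209 ≡ 1696
3126^1024 ≡ 1696^2 = 2876416 ≡ 457
3126^2048 ≡ 457^2 = 208849 ≡ 3161
2510 = 2048 + 256 + 128 + 64 + 8 + 4 + 2, so 3126^2510 ≡ 3161·547·1081·110·3161·457·1696 ≡ 143 (mod 3673)
R · y^e ≡ 1386·143 = 198198 ≡ 3529 (mod 3673)

3529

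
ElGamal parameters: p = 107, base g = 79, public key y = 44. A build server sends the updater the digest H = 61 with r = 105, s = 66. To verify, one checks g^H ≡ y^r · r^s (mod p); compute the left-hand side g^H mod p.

79^61 mod 107 = 57

57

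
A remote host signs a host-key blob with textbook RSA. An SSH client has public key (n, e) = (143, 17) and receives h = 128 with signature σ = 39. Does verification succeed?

fails

σ^2 ≡ 39^2 = 1521 ≡ 91
σ^4 ≡ 91^2 = 8281 ≡ 130
σ^8 ≡ 130^2 = 16900 ≡ 26
σ^16 ≡ 26^2 = 676 ≡ 104
17 = 16 + 1, so σ^17 ≡ 104·39 ≡ 52 (mod 143)
52 ≠ 128, so verification fails.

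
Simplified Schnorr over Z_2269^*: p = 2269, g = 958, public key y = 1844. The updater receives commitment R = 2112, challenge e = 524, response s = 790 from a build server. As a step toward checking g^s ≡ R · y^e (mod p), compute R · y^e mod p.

802

1844^2 = 3400336 ≡ 1374
1844^4 ≡ 1374^2 = 1887876 ≡ 68
1844^8 ≡ 68^2 = 4624 ≡ 86
1844^16 ≡ 86^2 = 7396 ≡ 589
1844^32 ≡ 589^2 = 346921 ≡ 2033
1844^64 ≡ 2033^2 = 4133089 ≡ 1240
1844^128 ≡ 1240^2 = 1537600 ≡ 1487
1844^256 ≡ 1487^2 = 2211169 ≡ 1163
1844^512 ≡ 1163^2 = 1352569 ≡ 245
524 = 512 + 8 + 4, so 1844^524 ≡ 245·86·68 ≡ 1021 (mod 2269)
R · y^e ≡ 2112·1021 = 2156352 ≡ 802 (mod 2269)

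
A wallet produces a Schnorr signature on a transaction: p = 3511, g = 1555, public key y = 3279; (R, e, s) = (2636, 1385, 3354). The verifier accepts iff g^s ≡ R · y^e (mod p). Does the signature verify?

g^s mod p:
1555^2 = 2418025 ≡ 2457
1555^4 ≡ 2457^2 = 6036849 ≡ 1440
1555^8 ≡ 1440^2 = 2073600 ≡ 2110
1555^16 ≡ 2110^2 = 4452100 ≡ 152
1555^32 ≡ 152^2 = 23104 ≡ 2038
1555^64 ≡ 2038^2 = 4153444 ≡ 3442
1555^128 ≡ 3442^2 = 11847364 ≡ 1250
1555^256 ≡ 1250^2 = 1562500 ≡ 105
1555^512 ≡ 105^2 = 11025 ≡ 492
1555^1024 ≡ 492^2 = 242064 ≡ 3316
1555^2048 ≡ 3316^2 = 10995856 ≡ 2915
3354 = 2048 + 1024 + 256 + 16 + 8 + 2, so 1555^3354 ≡ 2915·3316·105·152·2110·2457 ≡ 1015 (mod 3511)
R · y^e mod p:
3279^2 = 10751841 ≡ 1159
3279^4 ≡ 1159^2 = 1343281 ≡ 2079
3279^8 ≡ 2079^2 = 4322241 ≡ 200
3279^16 ≡ 200^2 = 40000 ≡ 1379
3279^32 ≡ 1379^2 = 1901641 ≡ 2190
3279^64 ≡ 2190^2 = 4796100 ≡ 74
3279^128 ≡ 74^2 = 5476 ≡ 1965
3279^256 ≡ 1965^2 = 3861225 ≡ 2636
3279^512 ≡ 2636^2 = 6948496 ≡ 227
3279^1024 ≡ 227^2 = 51529 ≡ 2375
1385 = 1024 + 256 + 64 + 32 + 8 + 1, so 3279^1385 ≡ 2375·2636·74·2190·200·3279 ≡ 200 (mod 3511)
2636·200 = 527200 ≡ 550 (mod 3511)
1015 ≠ 550; the check fails.

does not verify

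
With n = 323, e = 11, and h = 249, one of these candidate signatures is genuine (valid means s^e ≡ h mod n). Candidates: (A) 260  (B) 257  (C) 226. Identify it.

A

Candidate A: Squares mod 323: 260^1≡260, 260^2≡93, 260^4≡251, 260^8≡16; 11 = 8 + 2 + 1, so 260^11 ≡ 16·93·260 ≡ 249 (mod 323)
  → matches h = 249
Candidate B: Squares mod 323: 257^1≡257, 257^2≡157, 257^4≡101, 257^8≡188; 11 = 8 + 2 + 1, so 257^11 ≡ 188·157·257 ≡ 280 (mod 323)
Candidate C: Squares mod 323: 226^1≡226, 226^2≡42, 226^4≡149, 226^8≡237; 11 = 8 + 2 + 1, so 226^11 ≡ 237·42·226 ≡ 232 (mod 323)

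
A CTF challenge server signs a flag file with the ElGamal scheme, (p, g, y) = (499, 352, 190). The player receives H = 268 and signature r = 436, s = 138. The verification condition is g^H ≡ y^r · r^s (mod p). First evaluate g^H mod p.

225

352^2 = 123904 ≡ 152
352^4 ≡ 152^2 = 23104 ≡ 150
352^8 ≡ 150^2 = 22500 ≡ 45
352^16 ≡ 45^2 = 2025 ≡ 29
352^32 ≡ 29^2 = 841 ≡ 342
352^64 ≡ 342^2 = 116964 ≡ 198
352^128 ≡ 198^2 = 39204 ≡ 282
352^256 ≡ 282^2 = 79524 ≡ 183
268 = 256 + 8 + 4, so 352^268 ≡ 183·45·150 ≡ 225 (mod 499)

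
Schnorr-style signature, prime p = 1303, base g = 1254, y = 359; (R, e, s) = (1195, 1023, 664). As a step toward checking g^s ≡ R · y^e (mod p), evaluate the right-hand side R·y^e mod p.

Squares mod 1303: 359^1≡359, 359^2≡1187, 359^4≡426, 359^8≡359, 359^16≡1187, 359^32≡426, 359^64≡359, 359^128≡1187, 359^256≡426, 359^512≡359
1023 = 512 + 256 + 128 + 64 + 32 + 16 + 8 + 4 + 2 + 1, so 359^1023 ≡ 359·426·1187·359·426·1187·359·426·1187·359 ≡ 359 (mod 1303)
R · y^e ≡ 1195·359 = 429005 ≡ 318 (mod 1303)

318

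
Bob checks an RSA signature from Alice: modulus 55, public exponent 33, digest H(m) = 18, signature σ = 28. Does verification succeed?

Squares mod 55: σ^1≡28, σ^2≡14, σ^4≡31, σ^8≡26, σ^16≡16, σ^32≡36
33 = 32 + 1, so σ^33 ≡ 36·28 ≡ 18 (mod 55)
Since 18 equals the digest 18, verification succeeds.

passes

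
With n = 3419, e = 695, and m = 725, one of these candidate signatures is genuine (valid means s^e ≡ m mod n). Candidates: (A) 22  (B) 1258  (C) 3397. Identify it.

Candidate A: Squares mod 3419: 22^1≡22, 22^2≡484, 22^4≡1764, 22^8≡406, 22^16≡724, 22^32≡1069, 22^64≡815, 22^128≡939, 22^256≡3038, 22^512≡1563; 695 = 512 + 128 + 32 + 16 + 4 + 2 + 1, so 22^695 ≡ 1563·939·1069·724·1764·484·22 ≡ 2694 (mod 3419)
Candidate B: Squares mod 3419: 1258^1≡1258, 1258^2≡2986, 1258^4≡2863, 1258^8≡1426, 1258^16≡2590, 1258^32≡22, 1258^64≡484, 1258^128≡1764, 1258^256≡406, 1258^512≡724; 695 = 512 + 128 + 32 + 16 + 4 + 2 + 1, so 1258^695 ≡ 724·1764·22·2590·2863·2986·1258 ≡ 2968 (mod 3419)
Candidate C: Squares mod 3419: 3397^1≡3397, 3397^2≡484, 3397^4≡1764, 3397^8≡406, 3397^16≡724, 3397^32≡1069, 3397^64≡815, 3397^128≡939, 3397^256≡3038, 3397^512≡1563; 695 = 512 + 128 + 32 + 16 + 4 + 2 + 1, so 3397^695 ≡ 1563·939·1069·724·1764·484·3397 ≡ 725 (mod 3419)
  → matches m = 725

C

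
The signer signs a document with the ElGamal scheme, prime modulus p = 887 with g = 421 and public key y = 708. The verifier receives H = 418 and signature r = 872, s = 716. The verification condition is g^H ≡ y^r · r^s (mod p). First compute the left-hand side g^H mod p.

421^2 = 177241 ≡ 728
421^4 ≡ 728^2 = 529984 ≡ 445
421^8 ≡ 445^2 = 198025 ≡ 224
421^16 ≡ 224^2 = 50176 ≡ 504
421^32 ≡ 504^2 = 254016 ≡ 334
421^64 ≡ 334^2 = 111556 ≡ 681
421^128 ≡ 681^2 = 463761 ≡ 747
421^256 ≡ 747^2 = 558009 ≡ 86
418 = 256 + 128 + 32 + 2, so 421^418 ≡ 86·747·334·728 ≡ 516 (mod 887)

516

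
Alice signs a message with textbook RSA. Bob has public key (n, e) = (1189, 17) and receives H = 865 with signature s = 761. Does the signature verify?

s^17 mod 1189 = 865
Since 865 equals the digest 865, verification succeeds.

verifies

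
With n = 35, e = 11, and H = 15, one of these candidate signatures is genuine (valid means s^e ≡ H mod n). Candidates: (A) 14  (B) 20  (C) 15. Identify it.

C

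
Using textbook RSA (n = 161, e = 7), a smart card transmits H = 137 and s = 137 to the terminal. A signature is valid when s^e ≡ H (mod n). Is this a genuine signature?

s^2 ≡ 137^2 = 18769 ≡ 93
s^4 ≡ 93^2 = 8649 ≡ 116
7 = 4 + 2 + 1, so s^7 ≡ 116·93·137 ≡ 137 (mod 161)
s^7 mod 161 = 137 matches H.

genuine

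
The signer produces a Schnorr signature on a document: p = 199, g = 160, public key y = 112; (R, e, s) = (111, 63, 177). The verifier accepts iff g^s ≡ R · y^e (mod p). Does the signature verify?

verifies

g^s mod p:
160^2 = 25600 ≡ 128
160^4 ≡ 128^2 = 16384 ≡ 66
160^8 ≡ 66^2 = 4356 ≡ 177
160^16 ≡ 177^2 = 31329 ≡ 86
160^32 ≡ 86^2 = 7396 ≡ 33
160^64 ≡ 33^2 = 1089 ≡ 94
160^128 ≡ 94^2 = 8836 ≡ 80
177 = 128 + 32 + 16 + 1, so 160^177 ≡ 80·33·86·160 ≡ 144 (mod 199)
R · y^e mod p:
112^2 = 12544 ≡ 7
112^4 ≡ 7^2 = 49
112^8 ≡ 49^2 = 2401 ≡ 13
112^16 ≡ 13^2 = 169
112^32 ≡ 169^2 = 28561 ≡ 104
63 = 32 + 16 + 8 + 4 + 2 + 1, so 112^63 ≡ 104·169·13·49·7·112 ≡ 125 (mod 199)
111·125 = 13875 ≡ 144 (mod 199)
144 ≡ 144 (mod 199); signature holds.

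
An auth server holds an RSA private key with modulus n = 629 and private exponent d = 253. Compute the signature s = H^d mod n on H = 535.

128

Squares mod 629: H^1≡535, H^2≡30, H^4≡271, H^8≡477, H^16≡460, H^32≡256, H^64≡120, H^128≡562
253 = 128 + 64 + 32 + 16 + 8 + 4 + 1, so H^253 ≡ 562·120·256·460·477·271·535 ≡ 128 (mod 629)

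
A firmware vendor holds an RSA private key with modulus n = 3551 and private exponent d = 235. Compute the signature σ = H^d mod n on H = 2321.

678

Squares mod 3551: H^1≡2321, H^2≡174, H^4≡1868, H^8≡2342, H^16≡2220, H^32≡3163, H^64≡1402, H^128≡1901
235 = 128 + 64 + 32 + 8 + 2 + 1, so H^235 ≡ 1901·1402·3163·2342·174·2321 ≡ 678 (mod 3551)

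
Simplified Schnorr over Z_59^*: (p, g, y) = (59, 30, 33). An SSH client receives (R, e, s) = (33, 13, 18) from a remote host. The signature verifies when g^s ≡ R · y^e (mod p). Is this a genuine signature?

forged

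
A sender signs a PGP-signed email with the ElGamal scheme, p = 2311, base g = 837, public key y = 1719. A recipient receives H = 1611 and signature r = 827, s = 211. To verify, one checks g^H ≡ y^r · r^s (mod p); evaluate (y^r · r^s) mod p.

Squares mod 2311: 1719^1≡1719, 1719^2≡1503, 1719^4≡1162, 1719^8≡620, 1719^16≡774, 1719^32≡527, 1719^64≡409, 1719^128≡889, 1719^256≡2270, 1719^512≡1681
827 = 512 + 256 + 32 + 16 + 8 + 2 + 1, so 1719^827 ≡ 1681·2270·527·774·620·1503·1719 ≡ 1503 (mod 2311)
Squares mod 2311: 827^1≡827, 827^2≡2184, 827^4≡2263, 827^8≡2304, 827^16≡49, 827^32≡90, 827^64≡1167, 827^128≡710
211 = 128 + 64 + 16 + 2 + 1, so 827^211 ≡ 710·1167·49·2184·827 ≡ 1909 (mod 2311)
y^r · r^s ≡ 1503·1909 = 2869227 ≡ 1276 (mod 2311)

1276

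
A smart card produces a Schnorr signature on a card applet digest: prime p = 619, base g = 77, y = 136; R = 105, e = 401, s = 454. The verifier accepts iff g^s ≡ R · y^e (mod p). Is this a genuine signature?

forged

g^s mod p:
77^2 = 5929 ≡ 358
77^4 ≡ 358^2 = 128164 ≡ 31
77^8 ≡ 31^2 = 961 ≡ 342
77^16 ≡ 342^2 = 116964 ≡ 592
77^32 ≡ 592^2 = 350464 ≡ 110
77^64 ≡ 110^2 = 12100 ≡ 339
77^128 ≡ 339^2 = 114921 ≡ 406
77^256 ≡ 406^2 = 164836 ≡ 182
454 = 256 + 128 + 64 + 4 + 2, so 77^454 ≡ 182·406·339·31·358 ≡ 377 (mod 619)
R · y^e mod p:
136^2 = 18496 ≡ 545
136^4 ≡ 545^2 = 297025 ≡ 524
136^8 ≡ 524^2 = 274576 ≡ 359
136^16 ≡ 359^2 = 128881 ≡ 129
136^32 ≡ 129^2 = 16641 ≡ 547
136^64 ≡ 547^2 = 299209 ≡ 232
136^128 ≡ 232^2 = 53824 ≡ 590
136^256 ≡ 590^2 = 348100 ≡ 222
401 = 256 + 128 + 16 + 1, so 136^401 ≡ 222·590·129·136 ≡ 39 (mod 619)
105·39 = 4095 ≡ 381 (mod 619)
377 ≠ 381; the check fails.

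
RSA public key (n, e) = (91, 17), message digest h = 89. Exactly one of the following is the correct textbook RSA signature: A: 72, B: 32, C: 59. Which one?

Candidate A: Squares mod 91: 72^1≡72, 72^2≡88, 72^4≡9, 72^8≡81, 72^16≡9; 17 = 16 + 1, so 72^17 ≡ 9·72 ≡ 11 (mod 91)
Candidate B: Squares mod 91: 32^1≡32, 32^2≡23, 32^4≡74, 32^8≡16, 32^16≡74; 17 = 16 + 1, so 32^17 ≡ 74·32 ≡ 2 (mod 91)
Candidate C: Squares mod 91: 59^1≡59, 59^2≡23, 59^4≡74, 59^8≡16, 59^16≡74; 17 = 16 + 1, so 59^17 ≡ 74·59 ≡ 89 (mod 91)
  → matches h = 89

C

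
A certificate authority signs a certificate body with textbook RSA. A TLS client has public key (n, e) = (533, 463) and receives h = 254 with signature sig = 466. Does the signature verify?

does not verify

sig^463 mod 533 = 28
The recovered value 28 does not match the digest 254.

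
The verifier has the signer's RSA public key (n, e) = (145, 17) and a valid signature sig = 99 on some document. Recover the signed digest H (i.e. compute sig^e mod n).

99

sig^2 ≡ 99^2 = 9801 ≡ 86
sig^4 ≡ 86^2 = 7396 ≡ 1
sig^8 ≡ 1^2 = 1
sig^16 ≡ 1^2 = 1
17 = 16 + 1, so sig^17 ≡ 1·99 ≡ 99 (mod 145)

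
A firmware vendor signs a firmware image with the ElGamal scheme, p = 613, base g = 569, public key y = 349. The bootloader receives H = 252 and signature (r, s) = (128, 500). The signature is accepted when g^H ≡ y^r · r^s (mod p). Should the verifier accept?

Left side g^H mod p:
Squares mod 613: 569^1≡569, 569^2≡97, 569^4≡214, 569^8≡434, 569^16≡165, 569^32≡253, 569^64≡257, 569^128≡458
252 = 128 + 64 + 32 + 16 + 8 + 4, so 569^252 ≡ 458·257·253·165·434·214 ≡ 287 (mod 613)
Right side y^r · r^s mod p:
Squares mod 613: 349^1≡349, 349^2≡427, 349^4≡268, 349^8≡103, 349^16≡188, 349^32≡403, 349^64≡577, 349^128≡70
349^128 ≡ 70 (mod 613)
Squares mod 613: 128^1≡128, 128^2≡446, 128^4≡304, 128^8≡466, 128^16≡154, 128^32≡422, 128^64≡314, 128^128≡516, 128^256≡214
500 = 256 + 128 + 64 + 32 + 16 + 4, so 128^500 ≡ 214·516·314·422·154·304 ≡ 188 (mod 613)
70·188 = 13160 ≡ 287 (mod 613)
287 ≡ 287 (mod 613), so the signature is genuine.

accept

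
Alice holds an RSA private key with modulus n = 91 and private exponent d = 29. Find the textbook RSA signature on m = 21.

m^2 ≡ 21^2 = 441 ≡ 77
m^4 ≡ 77^2 = 5929 ≡ 14
m^8 ≡ 14^2 = 196 ≡ 14
m^16 ≡ 14^2 = 196 ≡ 14
29 = 16 + 8 + 4 + 1, so m^29 ≡ 14·14·14·21 ≡ 21 (mod 91)

21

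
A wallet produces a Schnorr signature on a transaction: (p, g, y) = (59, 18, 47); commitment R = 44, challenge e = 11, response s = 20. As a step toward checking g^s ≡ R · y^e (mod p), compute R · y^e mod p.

45

Squares mod 59: 47^1≡47, 47^2≡26, 47^4≡27, 47^8≡21
11 = 8 + 2 + 1, so 47^11 ≡ 21·26·47 ≡ 56 (mod 59)
R · y^e ≡ 44·56 = 2464 ≡ 45 (mod 59)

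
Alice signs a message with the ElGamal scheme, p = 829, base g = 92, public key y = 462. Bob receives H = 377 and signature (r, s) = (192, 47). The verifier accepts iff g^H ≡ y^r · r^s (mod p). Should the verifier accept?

Left side g^H mod p:
92^2 = 8464 ≡ 174
92^4 ≡ 174^2 = 30276 ≡ 432
92^8 ≡ 432^2 = 186624 ≡ 99
92^16 ≡ 99^2 = 9801 ≡ 682
92^32 ≡ 682^2 = 465124 ≡ 55
92^64 ≡ 55^2 = 3025 ≡ 538
92^128 ≡ 538^2 = 289444 ≡ 123
92^256 ≡ 123^2 = 15129 ≡ 207
377 = 256 + 64 + 32 + 16 + 8 + 1, so 92^377 ≡ 207·538·55·682·99·92 ≡ 298 (mod 829)
Right side y^r · r^s mod p:
462^2 = 213444 ≡ 391
462^4 ≡ 391^2 = 152881 ≡ 345
462^8 ≡ 345^2 = 119025 ≡ 478
462^16 ≡ 478^2 = 228484 ≡ 509
462^32 ≡ 509^2 = 259081 ≡ 433
462^64 ≡ 433^2 = 187489 ≡ 135
462^128 ≡ 135^2 = 18225 ≡ 816
192 = 128 + 64, so 462^192 ≡ 816·135 ≡ 732 (mod 829)
192^2 = 36864 ≡ 388
192^4 ≡ 388^2 = 150544 ≡ 495
192^8 ≡ 495^2 = 245025 ≡ 470
192^16 ≡ 470^2 = 220900 ≡ 386
192^32 ≡ 386^2 = 148996 ≡ 605
47 = 32 + 8 + 4 + 2 + 1, so 192^47 ≡ 605·470·495·388·192 ≡ 655 (mod 829)
732·655 = 479460 ≡ 298 (mod 829)
298 ≡ 298 (mod 829), so the signature is genuine.

accept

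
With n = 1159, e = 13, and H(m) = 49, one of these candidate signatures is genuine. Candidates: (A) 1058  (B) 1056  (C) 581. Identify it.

B

Candidate A: Squares mod 1159: 1058^1≡1058, 1058^2≡929, 1058^4≡745, 1058^8≡1023; 13 = 8 + 4 + 1, so 1058^13 ≡ 1023·745·1058 ≡ 509 (mod 1159)
Candidate B: Squares mod 1159: 1056^1≡1056, 1056^2≡178, 1056^4≡391, 1056^8≡1052; 13 = 8 + 4 + 1, so 1056^13 ≡ 1052·391·1056 ≡ 49 (mod 1159)
  → matches H(m) = 49
Candidate C: Squares mod 1159: 581^1≡581, 581^2≡292, 581^4≡657, 581^8≡501; 13 = 8 + 4 + 1, so 581^13 ≡ 501·657·581 ≡ 581 (mod 1159)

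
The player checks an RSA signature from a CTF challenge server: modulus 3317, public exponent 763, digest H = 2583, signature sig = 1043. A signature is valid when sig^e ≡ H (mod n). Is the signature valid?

valid

sig^2 ≡ 1043^2 = 1087849 ≡ 3190
sig^4 ≡ 3190^2 = 10176100 ≡ 2861
sig^8 ≡ 2861^2 = 8185321 ≡ 2282
sig^16 ≡ 2282^2 = 5207524 ≡ 3151
sig^32 ≡ 3151^2 = 9928801 ≡ 1020
sig^64 ≡ 1020^2 = 1040400 ≡ 2179
sig^128 ≡ 2179^2 = 4748041 ≡ 1414
sig^256 ≡ 1414^2 = 1999396 ≡ 2562
sig^512 ≡ 2562^2 = 6563844 ≡ 2818
763 = 512 + 128 + 64 + 32 + 16 + 8 + 2 + 1, so sig^763 ≡ 2818·1414·2179·1020·3151·2282·3190·1043 ≡ 2583 (mod 3317)
sig^763 mod 3317 = 2583 matches H.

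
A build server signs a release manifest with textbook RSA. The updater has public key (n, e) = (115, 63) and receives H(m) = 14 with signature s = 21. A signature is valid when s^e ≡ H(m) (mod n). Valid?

s^2 ≡ 21^2 = 441 ≡ 96
s^4 ≡ 96^2 = 9216 ≡ 16
s^8 ≡ 16^2 = 256 ≡ 26
s^16 ≡ 26^2 = 676 ≡ 101
s^32 ≡ 101^2 = 10201 ≡ 81
63 = 32 + 16 + 8 + 4 + 2 + 1, so s^63 ≡ 81·101·26·16·96·21 ≡ 66 (mod 115)
66 ≠ 14, so verification fails.

no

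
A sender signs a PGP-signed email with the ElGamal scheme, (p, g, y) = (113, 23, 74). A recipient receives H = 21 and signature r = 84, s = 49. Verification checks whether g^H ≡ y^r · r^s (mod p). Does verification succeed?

passes

Left side g^H mod p:
Squares mod 113: 23^1≡23, 23^2≡77, 23^4≡53, 23^8≡97, 23^16≡30
21 = 16 + 4 + 1, so 23^21 ≡ 30·53·23 ≡ 71 (mod 113)
Right side y^r · r^s mod p:
Squares mod 113: 74^1≡74, 74^2≡52, 74^4≡105, 74^8≡64, 74^16≡28, 74^32≡106, 74^64≡49
84 = 64 + 16 + 4, so 74^84 ≡ 49·28·105 ≡ 98 (mod 113)
Squares mod 113: 84^1≡84, 84^2≡50, 84^4≡14, 84^8≡83, 84^16≡109, 84^32≡16
49 = 32 + 16 + 1, so 84^49 ≡ 16·109·84 ≡ 48 (mod 113)
98·48 = 4704 ≡ 71 (mod 113)
71 ≡ 71 (mod 113), so the signature is genuine.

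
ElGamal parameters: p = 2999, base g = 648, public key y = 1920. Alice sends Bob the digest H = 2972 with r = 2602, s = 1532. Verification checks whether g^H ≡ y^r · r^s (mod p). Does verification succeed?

Left side g^H mod p:
Squares mod 2999: 648^1≡648, 648^2≡44, 648^4≡1936, 648^8≡2345, 648^16≡1858, 648^32≡315, 648^64≡258, 648^128≡586, 648^256≡1510, 648^512≡860, 648^1024≡1846, 648^2048≡852
2972 = 2048 + 512 + 256 + 128 + 16 + 8 + 4, so 648^2972 ≡ 852·860·1510·586·1858·2345·1936 ≡ 1689 (mod 2999)
Right side y^r · r^s mod p:
Squares mod 2999: 1920^1≡1920, 1920^2≡629, 1920^4≡2772, 1920^8≡546, 1920^16≡1215, 1920^32≡717, 1920^64≡1260, 1920^128≡1129, 1920^256≡66, 1920^512≡1357, 1920^1024≡63, 1920^2048≡970
2602 = 2048 + 512 + 32 + 8 + 2, so 1920^2602 ≡ 970·1357·717·546·629 ≡ 468 (mod 2999)
Squares mod 2999: 2602^1≡2602, 2602^2≡1661, 2602^4≡2840, 2602^8≡1289, 2602^16≡75, 2602^32≡2626, 2602^64≡1175, 2602^128≡1085, 2602^256≡1617, 2602^512≡2560, 2602^1024≡785
1532 = 1024 + 256 + 128 + 64 + 32 + 16 + 8 + 4, so 2602^1532 ≡ 785·1617·1085·1175·2626·75·1289·2840 ≡ 1130 (mod 2999)
468·1130 = 528840 ≡ 1016 (mod 2999)
1689 ≠ 1016, so verification fails.

fails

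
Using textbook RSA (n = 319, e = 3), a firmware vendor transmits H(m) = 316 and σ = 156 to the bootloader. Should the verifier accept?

accept

Squares mod 319: σ^1≡156, σ^2≡92
3 = 2 + 1, so σ^3 ≡ 92·156 ≡ 316 (mod 319)
σ^3 mod 319 = 316 matches H(m).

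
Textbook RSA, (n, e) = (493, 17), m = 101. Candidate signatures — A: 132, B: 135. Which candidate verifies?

B

Candidate A: 132^17 mod 493 = 268
Candidate B: 135^17 mod 493 = 101
  → matches m = 101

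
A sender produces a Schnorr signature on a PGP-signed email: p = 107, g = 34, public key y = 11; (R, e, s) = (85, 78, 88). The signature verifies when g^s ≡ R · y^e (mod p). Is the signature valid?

valid

g^s mod p:
Squares mod 107: 34^1≡34, 34^2≡86, 34^4≡13, 34^8≡62, 34^16≡99, 34^32≡64, 34^64≡30
88 = 64 + 16 + 8, so 34^88 ≡ 30·99·62 ≡ 100 (mod 107)
R · y^e mod p:
Squares mod 107: 11^1≡11, 11^2≡14, 11^4≡89, 11^8≡3, 11^16≡9, 11^32≡81, 11^64≡34
78 = 64 + 8 + 4 + 2, so 11^78 ≡ 34·3·89·14 ≡ 83 (mod 107)
85·83 = 7055 ≡ 100 (mod 107)
100 ≡ 100 (mod 107); signature holds.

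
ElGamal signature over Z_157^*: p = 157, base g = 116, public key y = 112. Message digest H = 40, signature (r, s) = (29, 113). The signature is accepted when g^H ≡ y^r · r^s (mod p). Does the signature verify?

Left side g^H mod p:
116^2 = 13456 ≡ 111
116^4 ≡ 111^2 = 12321 ≡ 75
116^8 ≡ 75^2 = 5625 ≡ 130
116^16 ≡ 130^2 = 16900 ≡ 101
116^32 ≡ 101^2 = 10201 ≡ 153
40 = 32 + 8, so 116^40 ≡ 153·130 ≡ 108 (mod 157)
Right side y^r · r^s mod p:
112^2 = 12544 ≡ 141
112^4 ≡ 141^2 = 19881 ≡ 99
112^8 ≡ 99^2 = 9801 ≡ 67
112^16 ≡ 67^2 = 4489 ≡ 93
29 = 16 + 8 + 4 + 1, so 112^29 ≡ 93·67·99·112 ≡ 65 (mod 157)
29^2 = 841 ≡ 56
29^4 ≡ 56^2 = 3136 ≡ 153
29^8 ≡ 153^2 = 23409 ≡ 16
29^16 ≡ 16^2 = 256 ≡ 99
29^32 ≡ 99^2 = 9801 ≡ 67
29^64 ≡ 67^2 = 4489 ≡ 93
113 = 64 + 32 + 16 + 1, so 29^113 ≡ 93·67·99·29 ≡ 150 (mod 157)
65·150 = 9750 ≡ 16 (mod 157)
108 ≠ 16, so verification fails.

does not verify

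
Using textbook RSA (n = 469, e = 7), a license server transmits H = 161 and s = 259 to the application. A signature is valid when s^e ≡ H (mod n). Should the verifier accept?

accept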